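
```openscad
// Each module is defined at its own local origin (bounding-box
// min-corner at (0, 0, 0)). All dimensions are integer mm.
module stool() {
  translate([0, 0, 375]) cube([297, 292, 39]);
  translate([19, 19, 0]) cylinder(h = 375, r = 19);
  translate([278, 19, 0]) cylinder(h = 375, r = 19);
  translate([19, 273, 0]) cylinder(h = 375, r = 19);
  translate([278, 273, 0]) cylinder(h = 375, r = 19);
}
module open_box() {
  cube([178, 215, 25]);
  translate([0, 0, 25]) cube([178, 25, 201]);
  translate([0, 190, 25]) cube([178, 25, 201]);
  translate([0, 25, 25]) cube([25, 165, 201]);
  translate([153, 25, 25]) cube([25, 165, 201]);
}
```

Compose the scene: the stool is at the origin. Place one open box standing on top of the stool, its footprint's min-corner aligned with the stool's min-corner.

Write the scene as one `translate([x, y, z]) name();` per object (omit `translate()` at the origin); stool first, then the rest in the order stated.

stool();
translate([0, 0, 414]) open_box();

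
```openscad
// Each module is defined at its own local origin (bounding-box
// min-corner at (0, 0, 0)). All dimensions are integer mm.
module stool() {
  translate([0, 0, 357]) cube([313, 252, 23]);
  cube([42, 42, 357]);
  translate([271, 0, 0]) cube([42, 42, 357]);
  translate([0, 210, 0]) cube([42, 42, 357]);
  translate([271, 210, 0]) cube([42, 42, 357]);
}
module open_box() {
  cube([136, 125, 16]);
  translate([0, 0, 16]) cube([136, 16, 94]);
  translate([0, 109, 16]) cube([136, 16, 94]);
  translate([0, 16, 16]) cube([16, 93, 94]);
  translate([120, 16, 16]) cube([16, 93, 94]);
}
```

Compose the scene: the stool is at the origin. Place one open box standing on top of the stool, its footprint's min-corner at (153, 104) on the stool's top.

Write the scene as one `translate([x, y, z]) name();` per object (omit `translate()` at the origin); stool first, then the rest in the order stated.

stool();
translate([153, 104, 380]) open_box();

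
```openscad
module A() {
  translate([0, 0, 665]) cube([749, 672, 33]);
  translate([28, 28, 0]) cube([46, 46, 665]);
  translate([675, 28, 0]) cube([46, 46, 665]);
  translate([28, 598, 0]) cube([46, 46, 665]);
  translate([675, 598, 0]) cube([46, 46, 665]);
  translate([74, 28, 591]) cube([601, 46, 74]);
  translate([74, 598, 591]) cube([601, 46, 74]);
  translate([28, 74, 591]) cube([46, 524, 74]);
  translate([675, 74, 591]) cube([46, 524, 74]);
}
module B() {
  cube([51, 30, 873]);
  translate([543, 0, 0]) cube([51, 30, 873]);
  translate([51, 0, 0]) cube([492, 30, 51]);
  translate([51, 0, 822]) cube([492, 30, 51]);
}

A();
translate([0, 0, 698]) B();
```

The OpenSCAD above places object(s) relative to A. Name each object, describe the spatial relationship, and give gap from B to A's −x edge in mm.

The picture frame's min-x is at 0; the table's min-x is 0; gap = 0 mm.

A is a table. B is a picture frame. The picture frame is on top of the table. The gap from the picture frame to the table's −x edge is 0 mm.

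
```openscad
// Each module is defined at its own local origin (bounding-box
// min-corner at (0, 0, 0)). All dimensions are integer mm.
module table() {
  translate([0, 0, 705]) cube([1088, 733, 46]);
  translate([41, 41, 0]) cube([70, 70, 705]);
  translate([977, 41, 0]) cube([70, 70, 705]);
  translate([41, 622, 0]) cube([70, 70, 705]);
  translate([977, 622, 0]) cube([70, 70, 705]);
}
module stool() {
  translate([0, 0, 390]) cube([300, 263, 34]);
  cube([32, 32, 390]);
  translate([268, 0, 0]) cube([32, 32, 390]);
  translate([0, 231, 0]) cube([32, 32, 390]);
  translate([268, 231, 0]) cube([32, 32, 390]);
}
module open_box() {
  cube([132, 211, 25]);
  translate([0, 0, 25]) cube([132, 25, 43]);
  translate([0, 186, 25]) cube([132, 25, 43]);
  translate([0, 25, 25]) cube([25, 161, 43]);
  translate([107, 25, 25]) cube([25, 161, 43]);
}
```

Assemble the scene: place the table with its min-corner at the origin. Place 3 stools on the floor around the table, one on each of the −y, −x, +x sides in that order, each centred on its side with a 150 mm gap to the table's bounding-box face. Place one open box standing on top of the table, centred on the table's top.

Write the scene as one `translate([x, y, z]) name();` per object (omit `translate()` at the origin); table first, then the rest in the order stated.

table();
translate([394, -413, 0]) stool();
translate([-450, 235, 0]) stool();
translate([1238, 235, 0]) stool();
translate([478, 261, 751]) open_box();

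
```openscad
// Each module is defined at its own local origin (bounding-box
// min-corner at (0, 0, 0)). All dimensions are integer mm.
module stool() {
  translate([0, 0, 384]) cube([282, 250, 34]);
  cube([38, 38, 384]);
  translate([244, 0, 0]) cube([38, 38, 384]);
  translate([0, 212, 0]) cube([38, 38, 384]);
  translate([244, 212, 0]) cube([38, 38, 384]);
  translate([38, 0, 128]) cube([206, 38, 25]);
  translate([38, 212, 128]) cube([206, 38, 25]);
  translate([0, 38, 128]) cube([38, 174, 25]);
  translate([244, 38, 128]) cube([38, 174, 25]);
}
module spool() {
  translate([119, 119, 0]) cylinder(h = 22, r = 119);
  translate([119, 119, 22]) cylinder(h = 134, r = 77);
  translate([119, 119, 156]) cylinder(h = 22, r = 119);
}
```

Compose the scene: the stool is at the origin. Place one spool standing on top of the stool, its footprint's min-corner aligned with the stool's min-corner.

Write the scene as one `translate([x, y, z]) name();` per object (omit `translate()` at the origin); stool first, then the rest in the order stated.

stool();
translate([0, 0, 418]) spool();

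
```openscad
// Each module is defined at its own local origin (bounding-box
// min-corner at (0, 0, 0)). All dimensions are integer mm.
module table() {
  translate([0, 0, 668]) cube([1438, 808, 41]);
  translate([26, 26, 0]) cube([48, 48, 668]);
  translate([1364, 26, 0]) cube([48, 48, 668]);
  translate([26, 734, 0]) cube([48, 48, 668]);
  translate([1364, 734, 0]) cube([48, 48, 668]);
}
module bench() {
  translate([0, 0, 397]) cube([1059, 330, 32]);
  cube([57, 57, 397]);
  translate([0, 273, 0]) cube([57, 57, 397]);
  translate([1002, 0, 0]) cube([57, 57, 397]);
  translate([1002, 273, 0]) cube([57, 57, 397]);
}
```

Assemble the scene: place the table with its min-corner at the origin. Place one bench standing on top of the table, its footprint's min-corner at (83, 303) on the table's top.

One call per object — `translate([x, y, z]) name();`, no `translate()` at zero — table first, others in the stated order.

table();
translate([83, 303, 709]) bench();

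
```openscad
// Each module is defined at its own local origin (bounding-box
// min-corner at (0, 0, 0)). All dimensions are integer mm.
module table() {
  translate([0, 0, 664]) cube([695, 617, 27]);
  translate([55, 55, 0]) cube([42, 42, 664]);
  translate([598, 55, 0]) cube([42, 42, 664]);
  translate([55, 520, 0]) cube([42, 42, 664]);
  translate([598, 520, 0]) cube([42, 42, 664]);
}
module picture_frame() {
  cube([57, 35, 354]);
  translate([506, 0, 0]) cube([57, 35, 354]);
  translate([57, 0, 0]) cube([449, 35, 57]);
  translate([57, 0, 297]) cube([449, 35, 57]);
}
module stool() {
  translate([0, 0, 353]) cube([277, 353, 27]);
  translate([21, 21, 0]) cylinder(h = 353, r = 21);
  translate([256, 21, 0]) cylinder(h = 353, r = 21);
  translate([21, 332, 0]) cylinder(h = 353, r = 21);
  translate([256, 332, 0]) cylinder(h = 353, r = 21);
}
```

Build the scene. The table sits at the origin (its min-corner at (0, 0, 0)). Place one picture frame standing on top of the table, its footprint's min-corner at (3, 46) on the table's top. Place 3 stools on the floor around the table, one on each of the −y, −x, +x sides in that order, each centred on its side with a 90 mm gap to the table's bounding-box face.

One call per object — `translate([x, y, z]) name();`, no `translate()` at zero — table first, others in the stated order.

table();
translate([3, 46, 691]) picture_frame();
translate([209, -443, 0]) stool();
translate([-367, 132, 0]) stool();
translate([785, 132, 0]) stool();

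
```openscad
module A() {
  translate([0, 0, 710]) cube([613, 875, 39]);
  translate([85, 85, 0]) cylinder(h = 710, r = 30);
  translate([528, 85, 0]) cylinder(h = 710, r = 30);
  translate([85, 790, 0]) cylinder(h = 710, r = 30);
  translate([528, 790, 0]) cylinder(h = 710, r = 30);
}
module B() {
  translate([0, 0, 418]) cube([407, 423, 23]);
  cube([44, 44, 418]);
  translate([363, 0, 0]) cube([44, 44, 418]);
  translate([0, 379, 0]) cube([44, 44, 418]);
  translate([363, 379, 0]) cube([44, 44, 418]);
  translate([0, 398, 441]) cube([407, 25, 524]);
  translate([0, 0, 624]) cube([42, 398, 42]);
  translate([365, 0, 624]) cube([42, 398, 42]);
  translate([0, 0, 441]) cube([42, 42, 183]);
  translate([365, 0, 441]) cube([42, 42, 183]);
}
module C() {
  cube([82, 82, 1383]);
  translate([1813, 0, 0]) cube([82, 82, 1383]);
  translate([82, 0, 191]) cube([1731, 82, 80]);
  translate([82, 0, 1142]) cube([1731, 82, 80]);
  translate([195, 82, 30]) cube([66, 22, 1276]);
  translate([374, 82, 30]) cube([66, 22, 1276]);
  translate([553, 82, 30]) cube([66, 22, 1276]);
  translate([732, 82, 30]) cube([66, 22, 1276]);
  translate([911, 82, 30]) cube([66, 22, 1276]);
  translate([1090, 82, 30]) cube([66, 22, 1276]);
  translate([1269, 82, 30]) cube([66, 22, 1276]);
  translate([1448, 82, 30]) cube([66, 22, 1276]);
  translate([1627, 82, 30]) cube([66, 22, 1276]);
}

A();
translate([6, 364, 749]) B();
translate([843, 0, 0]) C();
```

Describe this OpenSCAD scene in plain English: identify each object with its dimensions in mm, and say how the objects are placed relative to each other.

A is a table with a 613×875 mm rectangular top, 39 mm thick, top surface at z = 749 mm, supported by four round legs of 60 mm diameter, each leg's bounding box inset 55 mm from the nearest pair of top edges, running from the floor.

B is a chair: 407×423 mm seat, 23 mm thick, top at z = 441 mm, on four 44 mm square corner legs flush with the seat edges. A 25 mm thick backrest slab spans the full seat width, extending 524 mm above the seat top, its back face flush with the seat's +y edge. Two armrests of 42×42 mm section run along each side from the seat's front edge to the front of the backrest, top faces 225 mm above the seat top and outer faces flush with the seat's x-edges; a 42×42 mm post under the front of each armrest stands on the seat at the front corner.

C is a fence section. Two 82×82 mm posts, 1383 mm tall, stand on the floor with a clear span of 1731 mm between their inner faces. Two horizontal rails of 82×80 mm section span the gap between the posts with their undersides at z = 191 mm and z = 1142 mm, flush with the posts' −y face. 9 pickets, each 66 mm wide, 22 mm thick and 1276 mm tall, are fixed to the +y face of the rails with their bottoms at z = 30 mm, evenly spaced across the span with equal gaps (rounded down to the nearest mm) at the −x end and between each pair — any rounding remainder accumulates at the +x end.

The chair is on top of the table. The fence section is on the floor beside the table on its +x side.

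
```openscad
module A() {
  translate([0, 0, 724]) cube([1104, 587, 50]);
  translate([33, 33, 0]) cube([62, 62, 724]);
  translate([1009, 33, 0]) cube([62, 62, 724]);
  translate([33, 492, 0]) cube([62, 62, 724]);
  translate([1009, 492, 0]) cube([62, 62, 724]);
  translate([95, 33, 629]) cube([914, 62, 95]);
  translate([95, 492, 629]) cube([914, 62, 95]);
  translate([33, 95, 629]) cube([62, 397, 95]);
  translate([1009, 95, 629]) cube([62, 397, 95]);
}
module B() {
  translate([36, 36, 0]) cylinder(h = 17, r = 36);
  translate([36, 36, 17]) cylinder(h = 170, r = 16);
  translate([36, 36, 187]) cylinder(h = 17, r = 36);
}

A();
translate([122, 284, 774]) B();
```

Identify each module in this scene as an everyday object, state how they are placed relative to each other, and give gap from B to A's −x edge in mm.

A is a table. B is a spool. The spool is on top of the table. The gap from the spool to the table's −x edge is 122 mm.

The spool's min-x is at 122; the table's min-x is 0; gap = 122 mm.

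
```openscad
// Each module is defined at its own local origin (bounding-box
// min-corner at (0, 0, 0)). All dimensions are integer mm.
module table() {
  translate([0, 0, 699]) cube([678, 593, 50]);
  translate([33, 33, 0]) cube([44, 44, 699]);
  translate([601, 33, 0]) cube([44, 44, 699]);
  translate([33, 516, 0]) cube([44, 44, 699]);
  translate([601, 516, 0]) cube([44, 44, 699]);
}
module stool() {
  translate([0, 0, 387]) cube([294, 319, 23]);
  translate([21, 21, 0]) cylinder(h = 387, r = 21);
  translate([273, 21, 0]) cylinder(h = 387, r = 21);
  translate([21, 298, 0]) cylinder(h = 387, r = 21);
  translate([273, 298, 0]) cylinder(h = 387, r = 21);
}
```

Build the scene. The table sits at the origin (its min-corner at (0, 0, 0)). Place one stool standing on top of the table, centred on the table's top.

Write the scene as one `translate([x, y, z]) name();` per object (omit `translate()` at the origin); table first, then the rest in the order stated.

table();
translate([192, 137, 749]) stool();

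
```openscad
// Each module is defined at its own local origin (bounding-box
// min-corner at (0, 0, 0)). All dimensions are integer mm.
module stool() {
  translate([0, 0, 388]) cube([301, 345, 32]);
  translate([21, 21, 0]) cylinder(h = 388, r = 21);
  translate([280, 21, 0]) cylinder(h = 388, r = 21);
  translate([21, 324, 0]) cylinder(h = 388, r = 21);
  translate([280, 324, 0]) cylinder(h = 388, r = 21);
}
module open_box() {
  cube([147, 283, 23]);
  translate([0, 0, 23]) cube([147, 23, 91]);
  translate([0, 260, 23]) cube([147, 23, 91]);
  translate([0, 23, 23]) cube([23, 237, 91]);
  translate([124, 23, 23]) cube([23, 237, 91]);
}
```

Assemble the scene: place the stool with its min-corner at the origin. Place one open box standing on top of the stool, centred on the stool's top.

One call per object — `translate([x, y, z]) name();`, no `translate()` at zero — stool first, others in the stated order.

stool();
translate([77, 31, 420]) open_box();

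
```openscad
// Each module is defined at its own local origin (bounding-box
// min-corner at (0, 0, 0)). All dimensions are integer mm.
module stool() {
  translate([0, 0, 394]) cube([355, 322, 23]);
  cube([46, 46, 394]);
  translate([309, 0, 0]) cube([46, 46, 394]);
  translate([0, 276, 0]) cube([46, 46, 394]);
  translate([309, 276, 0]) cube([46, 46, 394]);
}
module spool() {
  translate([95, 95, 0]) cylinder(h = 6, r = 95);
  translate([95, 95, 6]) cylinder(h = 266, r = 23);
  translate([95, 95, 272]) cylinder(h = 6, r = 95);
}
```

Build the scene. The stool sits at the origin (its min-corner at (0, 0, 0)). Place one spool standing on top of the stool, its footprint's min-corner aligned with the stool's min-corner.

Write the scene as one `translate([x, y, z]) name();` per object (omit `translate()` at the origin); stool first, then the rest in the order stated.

stool();
translate([0, 0, 417]) spool();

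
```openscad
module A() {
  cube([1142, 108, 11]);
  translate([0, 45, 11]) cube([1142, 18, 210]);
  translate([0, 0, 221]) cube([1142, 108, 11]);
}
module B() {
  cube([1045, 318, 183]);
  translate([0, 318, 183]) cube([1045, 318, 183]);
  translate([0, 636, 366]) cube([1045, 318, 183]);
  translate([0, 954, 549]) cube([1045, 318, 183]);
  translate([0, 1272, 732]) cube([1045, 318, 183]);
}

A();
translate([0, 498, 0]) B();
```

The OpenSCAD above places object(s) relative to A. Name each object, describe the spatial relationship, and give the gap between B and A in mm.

The staircase's nearest face is 390 mm from the I-beam's +y face.

A is an I-beam. B is a staircase. The staircase is on the floor beside the I-beam on its +y side. The gap between the staircase and the I-beam is 390 mm.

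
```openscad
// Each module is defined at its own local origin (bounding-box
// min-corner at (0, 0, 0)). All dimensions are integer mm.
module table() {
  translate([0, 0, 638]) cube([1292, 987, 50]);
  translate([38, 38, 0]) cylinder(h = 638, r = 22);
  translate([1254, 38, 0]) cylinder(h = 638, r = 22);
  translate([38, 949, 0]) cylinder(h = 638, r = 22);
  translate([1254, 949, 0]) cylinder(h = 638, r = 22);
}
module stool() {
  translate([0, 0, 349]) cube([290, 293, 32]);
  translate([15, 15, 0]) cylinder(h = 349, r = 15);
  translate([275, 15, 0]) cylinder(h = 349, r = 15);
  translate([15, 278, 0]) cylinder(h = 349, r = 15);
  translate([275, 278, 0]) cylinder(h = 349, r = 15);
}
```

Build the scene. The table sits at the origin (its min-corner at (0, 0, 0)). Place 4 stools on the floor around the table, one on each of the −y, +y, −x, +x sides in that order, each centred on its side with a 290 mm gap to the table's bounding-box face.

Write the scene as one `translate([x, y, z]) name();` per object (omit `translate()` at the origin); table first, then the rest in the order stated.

table();
translate([501, -583, 0]) stool();
translate([501, 1277, 0]) stool();
translate([-580, 347, 0]) stool();
translate([1582, 347, 0]) stool();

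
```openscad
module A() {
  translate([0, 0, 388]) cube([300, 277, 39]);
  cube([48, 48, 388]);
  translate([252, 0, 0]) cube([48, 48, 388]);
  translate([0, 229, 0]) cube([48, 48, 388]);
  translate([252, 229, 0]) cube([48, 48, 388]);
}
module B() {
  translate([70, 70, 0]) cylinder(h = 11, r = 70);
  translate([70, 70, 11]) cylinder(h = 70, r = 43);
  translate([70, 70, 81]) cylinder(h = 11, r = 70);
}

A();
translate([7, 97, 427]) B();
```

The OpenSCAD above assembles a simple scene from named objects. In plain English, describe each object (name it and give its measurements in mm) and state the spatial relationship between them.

A is a four-legged stool. The seat is 300×277 mm, 39 mm thick, top at z = 427 mm. It stands on four square legs, each 48×48 mm in cross-section, from z = 0 to the seat underside, each flush with a corner of the seat.

B is a spool: two coaxial disc flanges of radius 70 mm and thickness 11 mm, joined by a core cylinder of radius 43 mm and height 70 mm. The lower flange rests on z = 0 and the three cylinders share a vertical axis.

The spool is on top of the stool.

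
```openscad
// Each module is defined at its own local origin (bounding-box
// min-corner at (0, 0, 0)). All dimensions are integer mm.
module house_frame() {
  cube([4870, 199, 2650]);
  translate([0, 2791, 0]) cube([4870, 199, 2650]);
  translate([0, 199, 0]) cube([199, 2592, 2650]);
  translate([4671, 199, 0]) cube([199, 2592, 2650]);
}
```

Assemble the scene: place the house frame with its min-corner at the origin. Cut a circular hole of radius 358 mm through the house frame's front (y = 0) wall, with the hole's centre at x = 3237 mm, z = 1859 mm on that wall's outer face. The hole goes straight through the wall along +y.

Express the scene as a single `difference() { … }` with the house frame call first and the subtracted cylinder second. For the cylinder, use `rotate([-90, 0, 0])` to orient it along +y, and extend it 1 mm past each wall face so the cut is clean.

difference() {
  house_frame();
  translate([3237, -1, 1859]) rotate([-90, 0, 0]) cylinder(h = 201, r = 358);
}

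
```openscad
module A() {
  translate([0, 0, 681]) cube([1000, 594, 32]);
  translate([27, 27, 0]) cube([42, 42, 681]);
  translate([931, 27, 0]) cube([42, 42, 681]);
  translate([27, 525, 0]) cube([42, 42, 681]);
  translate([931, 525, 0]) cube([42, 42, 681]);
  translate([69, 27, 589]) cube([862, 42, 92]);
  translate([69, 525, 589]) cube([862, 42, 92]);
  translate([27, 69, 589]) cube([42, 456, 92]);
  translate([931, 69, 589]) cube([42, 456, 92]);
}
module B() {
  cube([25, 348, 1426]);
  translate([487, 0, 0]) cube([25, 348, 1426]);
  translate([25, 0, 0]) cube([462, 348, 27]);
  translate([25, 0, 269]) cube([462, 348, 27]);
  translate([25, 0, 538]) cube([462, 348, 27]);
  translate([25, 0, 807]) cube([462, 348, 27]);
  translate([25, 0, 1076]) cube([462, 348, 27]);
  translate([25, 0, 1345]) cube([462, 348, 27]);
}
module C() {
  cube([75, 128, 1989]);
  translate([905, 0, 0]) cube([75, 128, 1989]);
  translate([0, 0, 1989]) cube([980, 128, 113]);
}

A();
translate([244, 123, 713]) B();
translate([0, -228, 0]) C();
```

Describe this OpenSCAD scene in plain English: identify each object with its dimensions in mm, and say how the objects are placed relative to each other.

A is a rectangular dining table. The top is 1000×594×32 mm with its upper surface at z = 713 mm. It stands on four 42×42 mm square legs, each inset 27 mm from the nearest pair of top edges, running from the floor to the underside of the top. Four apron rails, 42 mm thick and 92 mm tall, run between adjacent legs with their top edges flush with the underside of the top and their outer faces flush with the legs' outer faces.

B is a bookshelf 512 mm wide overall, 348 mm deep and 1426 mm tall. The two sides are 25 mm thick vertical panels. 6 horizontal shelves of 27 mm thickness span between the inner faces of the sides; the lowest shelf sits on the floor and shelves are stacked with a clear vertical gap of 242 mm between each pair.

C is a door frame. The clear opening is 830 mm wide and 1989 mm high. Two 75 mm wide jambs, 128 mm deep, stand either side of the opening from the floor to the top of the opening. A 113 mm thick head sits across the top of both jambs, spanning the full outside width of the frame.

The bookshelf is on top of the table, centred. The door frame is on the floor beside the table on its −y side.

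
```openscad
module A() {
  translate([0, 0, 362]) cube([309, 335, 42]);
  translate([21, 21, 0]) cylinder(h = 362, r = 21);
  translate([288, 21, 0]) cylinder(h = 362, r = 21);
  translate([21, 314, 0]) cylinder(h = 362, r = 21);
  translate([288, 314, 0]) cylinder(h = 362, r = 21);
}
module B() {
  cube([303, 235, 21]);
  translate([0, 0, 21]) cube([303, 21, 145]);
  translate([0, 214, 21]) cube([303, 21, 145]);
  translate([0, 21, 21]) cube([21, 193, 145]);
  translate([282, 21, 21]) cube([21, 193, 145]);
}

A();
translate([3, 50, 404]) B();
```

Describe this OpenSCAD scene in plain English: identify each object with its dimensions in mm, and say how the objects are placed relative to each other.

A is a simple wooden stool: a rectangular seat 309 mm (x) by 335 mm (y), 42 mm thick, top face at z = 404 mm, on four round legs, each 42 mm in diameter. The legs rest on z = 0, each leg's axis is inset half a diameter from the nearest pair of seat edges (so the leg's bounding box is flush with the corner).

B is an open-topped rectangular box: outside dimensions 303×235×166 mm, with a uniform wall and base thickness of 21 mm. The base is a full 303×235 slab on the floor; four walls sit on top of the base. The front and back walls (the −y and +y sides) span the full width; the two side walls fit between them.

The open box is on top of the stool, centred.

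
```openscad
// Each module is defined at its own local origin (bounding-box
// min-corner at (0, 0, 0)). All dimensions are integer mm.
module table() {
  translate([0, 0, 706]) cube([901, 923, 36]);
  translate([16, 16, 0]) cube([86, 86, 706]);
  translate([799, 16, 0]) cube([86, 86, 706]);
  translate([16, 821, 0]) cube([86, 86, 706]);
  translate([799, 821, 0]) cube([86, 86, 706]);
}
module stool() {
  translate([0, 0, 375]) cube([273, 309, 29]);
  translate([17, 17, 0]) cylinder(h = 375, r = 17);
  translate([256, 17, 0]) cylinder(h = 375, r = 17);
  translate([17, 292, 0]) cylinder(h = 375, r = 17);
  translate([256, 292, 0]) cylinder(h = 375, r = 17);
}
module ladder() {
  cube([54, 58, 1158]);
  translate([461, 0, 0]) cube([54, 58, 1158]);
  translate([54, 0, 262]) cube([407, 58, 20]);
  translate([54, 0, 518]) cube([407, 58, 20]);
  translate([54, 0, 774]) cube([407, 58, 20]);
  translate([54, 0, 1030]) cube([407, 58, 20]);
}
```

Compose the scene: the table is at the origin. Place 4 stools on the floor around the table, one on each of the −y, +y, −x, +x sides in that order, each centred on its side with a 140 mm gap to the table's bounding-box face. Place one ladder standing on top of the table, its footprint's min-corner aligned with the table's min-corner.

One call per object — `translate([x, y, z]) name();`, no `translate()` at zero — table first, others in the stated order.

table();
translate([314, -449, 0]) stool();
translate([314, 1063, 0]) stool();
translate([-413, 307, 0]) stool();
translate([1041, 307, 0]) stool();
translate([0, 0, 742]) ladder();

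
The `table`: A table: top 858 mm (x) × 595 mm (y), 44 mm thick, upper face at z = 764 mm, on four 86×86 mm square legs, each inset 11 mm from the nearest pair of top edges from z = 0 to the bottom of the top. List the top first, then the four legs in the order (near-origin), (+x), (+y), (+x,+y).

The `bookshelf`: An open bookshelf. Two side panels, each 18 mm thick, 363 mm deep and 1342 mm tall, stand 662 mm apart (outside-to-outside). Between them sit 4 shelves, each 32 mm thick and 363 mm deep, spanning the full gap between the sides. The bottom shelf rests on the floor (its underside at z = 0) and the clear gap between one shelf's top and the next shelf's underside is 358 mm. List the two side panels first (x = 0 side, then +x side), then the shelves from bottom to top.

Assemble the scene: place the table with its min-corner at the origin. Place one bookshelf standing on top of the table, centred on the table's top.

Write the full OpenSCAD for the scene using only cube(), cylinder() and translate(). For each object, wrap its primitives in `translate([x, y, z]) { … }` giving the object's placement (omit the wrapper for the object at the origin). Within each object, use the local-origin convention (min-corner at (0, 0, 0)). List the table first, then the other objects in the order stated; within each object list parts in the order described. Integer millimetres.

translate([0, 0, 720]) cube([858, 595, 44]);
translate([11, 11, 0]) cube([86, 86, 720]);
translate([761, 11, 0]) cube([86, 86, 720]);
translate([11, 498, 0]) cube([86, 86, 720]);
translate([761, 498, 0]) cube([86, 86, 720]);
translate([98, 116, 764]) {
  cube([18, 363, 1342]);
  translate([644, 0, 0]) cube([18, 363, 1342]);
  translate([18, 0, 0]) cube([626, 363, 32]);
  translate([18, 0, 390]) cube([626, 363, 32]);
  translate([18, 0, 780]) cube([626, 363, 32]);
  translate([18, 0, 1170]) cube([626, 363, 32]);
}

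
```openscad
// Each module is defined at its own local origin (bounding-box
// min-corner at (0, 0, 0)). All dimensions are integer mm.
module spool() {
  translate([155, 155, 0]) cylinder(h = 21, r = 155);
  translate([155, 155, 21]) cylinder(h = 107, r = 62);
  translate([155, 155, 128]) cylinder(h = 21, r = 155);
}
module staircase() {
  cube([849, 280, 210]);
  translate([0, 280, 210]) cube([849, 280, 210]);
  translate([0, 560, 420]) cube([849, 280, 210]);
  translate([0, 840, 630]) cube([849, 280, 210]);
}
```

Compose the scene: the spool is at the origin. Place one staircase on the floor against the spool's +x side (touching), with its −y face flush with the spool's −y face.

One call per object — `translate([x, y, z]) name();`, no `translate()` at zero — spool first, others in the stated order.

spool();
translate([310, 0, 0]) staircase();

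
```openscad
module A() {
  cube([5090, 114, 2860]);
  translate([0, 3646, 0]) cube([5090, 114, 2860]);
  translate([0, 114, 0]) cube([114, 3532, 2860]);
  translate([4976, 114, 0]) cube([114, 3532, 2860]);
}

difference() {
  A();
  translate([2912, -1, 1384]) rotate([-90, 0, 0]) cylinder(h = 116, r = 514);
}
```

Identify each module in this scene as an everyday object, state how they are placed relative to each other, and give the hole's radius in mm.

The subtracted cylinder has r = 514 mm.

A is a house frame. The house frame has a circular hole through its front wall. The hole's radius is 514 mm.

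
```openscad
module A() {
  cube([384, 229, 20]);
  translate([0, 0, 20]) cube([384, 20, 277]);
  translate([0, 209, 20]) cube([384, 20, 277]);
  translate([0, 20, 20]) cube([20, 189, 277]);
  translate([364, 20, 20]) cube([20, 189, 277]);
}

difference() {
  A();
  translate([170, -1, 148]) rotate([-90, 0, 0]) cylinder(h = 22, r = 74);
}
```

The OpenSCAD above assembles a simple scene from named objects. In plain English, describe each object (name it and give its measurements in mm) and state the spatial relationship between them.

A is an open-topped rectangular box: outside dimensions 384×229×297 mm, with a uniform wall and base thickness of 20 mm. The base is a full 384×229 slab on the floor; four walls sit on top of the base. The front and back walls (the −y and +y sides) span the full width; the two side walls fit between them.

The open box has a circular hole of radius 74 mm through its front wall, centred at (x = 170, z = 148).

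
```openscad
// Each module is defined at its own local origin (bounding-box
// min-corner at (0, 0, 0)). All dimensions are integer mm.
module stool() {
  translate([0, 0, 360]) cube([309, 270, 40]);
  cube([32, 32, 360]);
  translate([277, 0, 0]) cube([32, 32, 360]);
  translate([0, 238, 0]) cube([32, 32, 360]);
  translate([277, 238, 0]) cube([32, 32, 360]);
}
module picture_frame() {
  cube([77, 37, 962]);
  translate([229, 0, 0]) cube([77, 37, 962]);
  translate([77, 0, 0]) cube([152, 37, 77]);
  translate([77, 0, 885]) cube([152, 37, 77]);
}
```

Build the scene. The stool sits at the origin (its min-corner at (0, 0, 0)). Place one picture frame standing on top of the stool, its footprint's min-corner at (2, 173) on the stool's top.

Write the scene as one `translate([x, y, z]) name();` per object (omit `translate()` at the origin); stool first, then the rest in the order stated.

stool();
translate([2, 173, 400]) picture_frame();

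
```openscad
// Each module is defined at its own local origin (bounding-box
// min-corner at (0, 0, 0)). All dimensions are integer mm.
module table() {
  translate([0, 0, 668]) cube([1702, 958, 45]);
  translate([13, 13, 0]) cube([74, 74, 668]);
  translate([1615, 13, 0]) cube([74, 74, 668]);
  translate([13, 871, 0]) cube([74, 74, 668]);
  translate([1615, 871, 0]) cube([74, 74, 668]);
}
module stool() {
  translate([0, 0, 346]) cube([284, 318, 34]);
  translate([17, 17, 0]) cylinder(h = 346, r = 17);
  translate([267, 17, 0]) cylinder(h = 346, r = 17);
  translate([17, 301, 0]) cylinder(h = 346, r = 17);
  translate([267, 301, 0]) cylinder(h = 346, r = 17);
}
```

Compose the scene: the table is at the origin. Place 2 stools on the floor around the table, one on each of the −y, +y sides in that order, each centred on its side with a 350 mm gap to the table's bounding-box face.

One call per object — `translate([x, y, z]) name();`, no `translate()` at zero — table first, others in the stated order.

table();
translate([709, -668, 0]) stool();
translate([709, 1308, 0]) stool();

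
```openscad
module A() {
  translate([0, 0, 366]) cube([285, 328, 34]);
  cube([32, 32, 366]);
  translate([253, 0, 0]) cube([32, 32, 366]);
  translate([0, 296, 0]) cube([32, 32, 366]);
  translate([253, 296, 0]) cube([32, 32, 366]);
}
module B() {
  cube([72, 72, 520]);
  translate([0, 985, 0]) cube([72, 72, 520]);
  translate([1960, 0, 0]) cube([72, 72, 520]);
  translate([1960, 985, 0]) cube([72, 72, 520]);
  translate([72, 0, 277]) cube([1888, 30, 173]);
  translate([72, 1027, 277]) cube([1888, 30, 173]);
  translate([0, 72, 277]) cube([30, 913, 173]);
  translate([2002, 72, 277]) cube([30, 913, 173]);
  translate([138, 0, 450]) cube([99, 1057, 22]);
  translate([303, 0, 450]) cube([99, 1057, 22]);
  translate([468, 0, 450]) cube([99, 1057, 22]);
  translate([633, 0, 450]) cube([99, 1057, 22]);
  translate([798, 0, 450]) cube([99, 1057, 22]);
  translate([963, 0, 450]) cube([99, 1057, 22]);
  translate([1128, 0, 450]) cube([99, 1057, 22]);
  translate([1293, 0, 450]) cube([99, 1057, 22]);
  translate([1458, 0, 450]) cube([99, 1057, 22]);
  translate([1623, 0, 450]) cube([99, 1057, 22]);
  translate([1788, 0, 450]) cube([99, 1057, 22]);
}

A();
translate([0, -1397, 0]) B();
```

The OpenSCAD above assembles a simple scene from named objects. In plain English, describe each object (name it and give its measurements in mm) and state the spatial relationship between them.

A is a four-legged stool. The seat is 285×328 mm, 34 mm thick, top at z = 400 mm. It stands on four square legs, each 32×32 mm in cross-section, from z = 0 to the seat underside, each flush with a corner of the seat.

B is a bed frame 2032 mm long (x) by 1057 mm wide (y). Four 72×72 mm corner posts, 520 mm tall, at the corners of the footprint. Four rails of 30 mm thickness and 173 mm height run between adjacent posts with their undersides at z = 277 mm, their outer faces flush with the outside of the frame (the two x-running rails run between the posts' inner faces; the two y-running rails run between the posts' inner faces). 11 slats, each 99 mm wide (x) and 22 mm thick, lie across the top of the two x-running rails, running the full 1057 mm width of the frame in y; the slats are evenly spaced along x between the inner faces of the end posts with equal gaps (rounded down to the nearest mm) at the −x end and between each pair — any rounding remainder accumulates at the +x end.

The bed frame is on the floor beside the stool on its −y side.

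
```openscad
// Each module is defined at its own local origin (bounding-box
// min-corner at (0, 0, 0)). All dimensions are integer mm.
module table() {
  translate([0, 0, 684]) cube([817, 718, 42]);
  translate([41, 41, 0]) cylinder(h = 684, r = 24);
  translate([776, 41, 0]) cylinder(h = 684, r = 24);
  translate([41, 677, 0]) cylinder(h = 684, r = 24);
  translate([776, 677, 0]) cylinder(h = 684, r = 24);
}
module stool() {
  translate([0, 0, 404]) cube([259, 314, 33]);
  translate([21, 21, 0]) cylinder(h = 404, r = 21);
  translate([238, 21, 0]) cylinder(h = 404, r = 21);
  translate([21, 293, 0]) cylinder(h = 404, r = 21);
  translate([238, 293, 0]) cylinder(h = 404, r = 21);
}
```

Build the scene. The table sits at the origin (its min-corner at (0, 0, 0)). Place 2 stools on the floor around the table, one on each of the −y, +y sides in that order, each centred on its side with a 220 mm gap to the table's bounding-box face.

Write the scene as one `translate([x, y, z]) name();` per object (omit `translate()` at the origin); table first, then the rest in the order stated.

table();
translate([279, -534, 0]) stool();
translate([279, 938, 0]) stool();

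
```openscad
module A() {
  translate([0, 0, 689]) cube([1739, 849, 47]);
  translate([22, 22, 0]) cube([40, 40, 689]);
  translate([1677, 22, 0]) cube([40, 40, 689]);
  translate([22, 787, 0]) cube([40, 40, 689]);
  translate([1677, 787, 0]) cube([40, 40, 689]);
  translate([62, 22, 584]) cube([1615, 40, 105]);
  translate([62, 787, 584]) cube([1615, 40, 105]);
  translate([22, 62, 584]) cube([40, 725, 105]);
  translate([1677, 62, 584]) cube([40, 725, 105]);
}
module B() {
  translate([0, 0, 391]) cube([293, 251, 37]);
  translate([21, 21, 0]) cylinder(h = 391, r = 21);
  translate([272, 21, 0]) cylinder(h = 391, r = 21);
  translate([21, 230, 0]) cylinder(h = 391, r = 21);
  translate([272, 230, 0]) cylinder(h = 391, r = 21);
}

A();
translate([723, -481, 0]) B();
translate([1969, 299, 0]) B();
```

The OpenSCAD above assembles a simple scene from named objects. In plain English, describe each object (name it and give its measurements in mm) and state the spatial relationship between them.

A is a table: top 1739 mm (x) × 849 mm (y), 47 mm thick, upper face at z = 736 mm, on four 40×40 mm square legs, each inset 22 mm from the nearest pair of top edges, running from z = 0 to the bottom of the top. Four apron rails, 40 mm thick and 105 mm tall, run between adjacent legs with their top edges flush with the underside of the top and their outer faces flush with the legs' outer faces.

B is a simple wooden stool: a rectangular seat 293 mm (x) by 251 mm (y), 37 mm thick, top face at z = 428 mm, on four round legs, each 42 mm in diameter. The legs rest on z = 0, each leg's axis is inset half a diameter from the nearest pair of seat edges (so the leg's bounding box is flush with the corner).

Two stools sit around the table at the −y, +x sides.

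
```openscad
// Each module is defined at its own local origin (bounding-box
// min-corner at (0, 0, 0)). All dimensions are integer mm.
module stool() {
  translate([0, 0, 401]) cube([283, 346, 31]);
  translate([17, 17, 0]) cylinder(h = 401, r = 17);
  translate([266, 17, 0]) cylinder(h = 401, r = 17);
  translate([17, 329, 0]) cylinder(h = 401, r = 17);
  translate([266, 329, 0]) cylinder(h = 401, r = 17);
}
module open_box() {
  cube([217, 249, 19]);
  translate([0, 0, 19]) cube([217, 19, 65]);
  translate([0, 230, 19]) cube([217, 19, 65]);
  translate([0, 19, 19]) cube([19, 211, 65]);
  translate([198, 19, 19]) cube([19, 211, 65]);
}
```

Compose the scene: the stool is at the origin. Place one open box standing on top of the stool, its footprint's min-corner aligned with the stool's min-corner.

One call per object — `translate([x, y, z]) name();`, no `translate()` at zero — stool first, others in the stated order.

stool();
translate([0, 0, 432]) open_box();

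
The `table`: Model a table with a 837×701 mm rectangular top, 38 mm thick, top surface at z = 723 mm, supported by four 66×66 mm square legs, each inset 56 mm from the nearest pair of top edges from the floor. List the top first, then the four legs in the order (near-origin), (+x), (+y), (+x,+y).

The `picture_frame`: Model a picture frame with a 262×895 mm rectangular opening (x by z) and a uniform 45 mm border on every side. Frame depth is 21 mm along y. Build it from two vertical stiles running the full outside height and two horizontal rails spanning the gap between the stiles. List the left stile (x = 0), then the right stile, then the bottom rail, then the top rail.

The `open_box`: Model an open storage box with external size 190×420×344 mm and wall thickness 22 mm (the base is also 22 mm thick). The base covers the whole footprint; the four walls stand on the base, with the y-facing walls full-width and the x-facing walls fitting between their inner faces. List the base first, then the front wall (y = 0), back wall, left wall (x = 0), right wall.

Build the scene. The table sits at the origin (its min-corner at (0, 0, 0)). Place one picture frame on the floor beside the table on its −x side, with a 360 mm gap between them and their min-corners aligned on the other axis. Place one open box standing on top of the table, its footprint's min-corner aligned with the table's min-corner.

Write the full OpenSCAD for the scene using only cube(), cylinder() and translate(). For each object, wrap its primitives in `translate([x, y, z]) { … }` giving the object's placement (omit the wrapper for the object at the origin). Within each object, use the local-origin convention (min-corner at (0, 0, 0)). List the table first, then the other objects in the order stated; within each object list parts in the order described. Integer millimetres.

translate([0, 0, 685]) cube([837, 701, 38]);
translate([56, 56, 0]) cube([66, 66, 685]);
translate([715, 56, 0]) cube([66, 66, 685]);
translate([56, 579, 0]) cube([66, 66, 685]);
translate([715, 579, 0]) cube([66, 66, 685]);
translate([-712, 0, 0]) {
  cube([45, 21, 985]);
  translate([307, 0, 0]) cube([45, 21, 985]);
  translate([45, 0, 0]) cube([262, 21, 45]);
  translate([45, 0, 940]) cube([262, 21, 45]);
}
translate([0, 0, 723]) {
  cube([190, 420, 22]);
  translate([0, 0, 22]) cube([190, 22, 322]);
  translate([0, 398, 22]) cube([190, 22, 322]);
  translate([0, 22, 22]) cube([22, 376, 322]);
  translate([168, 22, 22]) cube([22, 376, 322]);
}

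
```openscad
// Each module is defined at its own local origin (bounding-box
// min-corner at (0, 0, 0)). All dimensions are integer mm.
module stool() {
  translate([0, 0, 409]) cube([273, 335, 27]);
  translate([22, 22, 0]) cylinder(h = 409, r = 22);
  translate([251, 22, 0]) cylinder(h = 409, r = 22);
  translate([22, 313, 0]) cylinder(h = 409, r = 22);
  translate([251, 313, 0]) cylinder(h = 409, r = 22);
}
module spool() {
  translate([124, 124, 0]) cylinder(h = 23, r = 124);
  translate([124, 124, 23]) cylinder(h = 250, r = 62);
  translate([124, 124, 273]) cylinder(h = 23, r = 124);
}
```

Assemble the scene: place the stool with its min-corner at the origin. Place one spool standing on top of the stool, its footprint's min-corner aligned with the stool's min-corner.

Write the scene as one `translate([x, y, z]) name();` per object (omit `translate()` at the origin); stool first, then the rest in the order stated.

stool();
translate([0, 0, 436]) spool();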